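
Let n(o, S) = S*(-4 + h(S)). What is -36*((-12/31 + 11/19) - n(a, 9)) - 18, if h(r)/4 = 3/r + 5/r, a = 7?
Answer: -99486/589 ≈ -168.91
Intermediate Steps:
h(r) = 32/r (h(r) = 4*(3/r + 5/r) = 4*(8/r) = 32/r)
n(o, S) = S*(-4 + 32/S)
-36*((-12/31 + 11/19) - n(a, 9)) - 18 = -36*((-12/31 + 11/19) - (32 - 4*9)) - 18 = -36*((-12*1/31 + 11*(1/19)) - (32 - 36)) - 18 = -36*((-12/31 + 11/19) - 1*(-4)) - 18 = -36*(113/589 + 4) - 18 = -36*2469/589 - 18 = -88884/589 - 18 = -99486/589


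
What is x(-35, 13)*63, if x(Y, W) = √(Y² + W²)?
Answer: 63*√1394 ≈ 2352.2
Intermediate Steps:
x(Y, W) = √(W² + Y²)
x(-35, 13)*63 = √(13² + (-35)²)*63 = √(169 + 1225)*63 = √1394*63 = 63*√1394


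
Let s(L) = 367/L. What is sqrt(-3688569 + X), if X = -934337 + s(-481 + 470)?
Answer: I*sqrt(559375663)/11 ≈ 2150.1*I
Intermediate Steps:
X = -10278074/11 (X = -934337 + 367/(-481 + 470) = -934337 + 367/(-11) = -934337 + 367*(-1/11) = -934337 - 367/11 = -10278074/11 ≈ -9.3437e+5)
sqrt(-3688569 + X) = sqrt(-3688569 - 10278074/11) = sqrt(-50852333/11) = I*sqrt(559375663)/11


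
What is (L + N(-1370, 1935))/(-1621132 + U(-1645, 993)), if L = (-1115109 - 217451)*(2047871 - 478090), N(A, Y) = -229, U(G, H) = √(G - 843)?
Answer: 847782071829138687/657017240978 + 2091827369589*I*√622/1314034481956 ≈ 1.2904e+6 + 39.702*I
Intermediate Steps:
U(G, H) = √(-843 + G)
L = -2091827369360 (L = -1332560*1569781 = -2091827369360)
(L + N(-1370, 1935))/(-1621132 + U(-1645, 993)) = (-2091827369360 - 229)/(-1621132 + √(-843 - 1645)) = -2091827369589/(-1621132 + √(-2488)) = -2091827369589/(-1621132 + 2*I*√622)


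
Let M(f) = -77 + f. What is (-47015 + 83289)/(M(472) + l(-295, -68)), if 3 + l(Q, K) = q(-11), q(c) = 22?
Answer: 18137/207 ≈ 87.618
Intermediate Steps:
l(Q, K) = 19 (l(Q, K) = -3 + 22 = 19)
(-47015 + 83289)/(M(472) + l(-295, -68)) = (-47015 + 83289)/((-77 + 472) + 19) = 36274/(395 + 19) = 36274/414 = 36274*(1/414) = 18137/207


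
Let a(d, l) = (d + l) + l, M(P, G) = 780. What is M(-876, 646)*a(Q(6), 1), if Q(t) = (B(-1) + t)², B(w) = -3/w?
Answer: 64740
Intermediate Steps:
Q(t) = (3 + t)² (Q(t) = (-3/(-1) + t)² = (-3*(-1) + t)² = (3 + t)²)
a(d, l) = d + 2*l
M(-876, 646)*a(Q(6), 1) = 780*((3 + 6)² + 2*1) = 780*(9² + 2) = 780*(81 + 2) = 780*83 = 64740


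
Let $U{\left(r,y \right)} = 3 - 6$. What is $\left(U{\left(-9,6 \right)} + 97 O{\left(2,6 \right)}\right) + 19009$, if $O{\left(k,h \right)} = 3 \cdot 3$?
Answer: $19879$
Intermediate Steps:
$O{\left(k,h \right)} = 9$
$U{\left(r,y \right)} = -3$ ($U{\left(r,y \right)} = 3 - 6 = -3$)
$\left(U{\left(-9,6 \right)} + 97 O{\left(2,6 \right)}\right) + 19009 = \left(-3 + 97 \cdot 9\right) + 19009 = \left(-3 + 873\right) + 19009 = 870 + 19009 = 19879$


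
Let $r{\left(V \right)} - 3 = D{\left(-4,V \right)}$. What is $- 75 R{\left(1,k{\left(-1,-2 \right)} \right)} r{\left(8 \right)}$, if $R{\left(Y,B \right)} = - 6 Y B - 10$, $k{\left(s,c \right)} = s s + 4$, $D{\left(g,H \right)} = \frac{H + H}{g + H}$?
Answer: $21000$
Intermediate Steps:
$D{\left(g,H \right)} = \frac{2 H}{H + g}$
$r{\left(V \right)} = 3 + \frac{2 V}{-4 + V}$ ($r{\left(V \right)} = 3 + \frac{2 V}{V - 4} = 3 + \frac{2 V}{-4 + V}$)
$k{\left(s,c \right)} = 4 + s^{2}$ ($k{\left(s,c \right)} = s^{2} + 4 = 4 + s^{2}$)
$R{\left(Y,B \right)} = -10 - 6 B Y$ ($R{\left(Y,B \right)} = - 6 B Y - 10 = -10 - 6 B Y$)
$- 75 R{\left(1,k{\left(-1,-2 \right)} \right)} r{\left(8 \right)} = - 75 \left(-10 - 6 \left(4 + \left(-1\right)^{2}\right) 1\right) \frac{-12 + 5 \cdot 8}{-4 + 8} = - 75 \left(-10 - 6 \left(4 + 1\right) 1\right) \frac{-12 + 40}{4} = - 75 \left(-10 - 30 \cdot 1\right) \frac{1}{4} \cdot 28 = - 75 \left(-10 - 30\right) 7 = \left(-75\right) \left(-40\right) 7 = 3000 \cdot 7 = 21000$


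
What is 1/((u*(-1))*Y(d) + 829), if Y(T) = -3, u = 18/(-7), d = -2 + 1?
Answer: 7/5749 ≈ 0.0012176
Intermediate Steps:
d = -1
u = -18/7 (u = 18*(-1/7) = -18/7 ≈ -2.5714)
1/((u*(-1))*Y(d) + 829) = 1/(-18/7*(-1)*(-3) + 829) = 1/((18/7)*(-3) + 829) = 1/(-54/7 + 829) = 1/(5749/7) = 7/5749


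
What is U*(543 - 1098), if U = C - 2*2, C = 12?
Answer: -4440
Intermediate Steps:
U = 8 (U = 12 - 2*2 = 12 - 4 = 8)
U*(543 - 1098) = 8*(543 - 1098) = 8*(-555) = -4440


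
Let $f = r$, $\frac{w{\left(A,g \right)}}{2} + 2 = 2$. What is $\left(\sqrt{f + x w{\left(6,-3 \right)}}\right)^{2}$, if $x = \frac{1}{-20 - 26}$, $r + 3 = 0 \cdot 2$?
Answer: $-3$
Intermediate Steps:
$r = -3$ ($r = -3 + 0 \cdot 2 = -3 + 0 = -3$)
$w{\left(A,g \right)} = 0$ ($w{\left(A,g \right)} = -4 + 2 \cdot 2 = -4 + 4 = 0$)
$x = - \frac{1}{46}$ ($x = \frac{1}{-46} = - \frac{1}{46} \approx -0.021739$)
$f = -3$
$\left(\sqrt{f + x w{\left(6,-3 \right)}}\right)^{2} = \left(\sqrt{-3 - 0}\right)^{2} = \left(\sqrt{-3 + 0}\right)^{2} = \left(\sqrt{-3}\right)^{2} = \left(i \sqrt{3}\right)^{2} = -3$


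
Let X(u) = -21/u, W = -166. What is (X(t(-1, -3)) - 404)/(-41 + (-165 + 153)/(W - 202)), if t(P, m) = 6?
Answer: 37490/3769 ≈ 9.9469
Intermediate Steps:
(X(t(-1, -3)) - 404)/(-41 + (-165 + 153)/(W - 202)) = (-21/6 - 404)/(-41 + (-165 + 153)/(-166 - 202)) = (-21*⅙ - 404)/(-41 - 12/(-368)) = (-7/2 - 404)/(-41 - 12*(-1/368)) = -815/(2*(-41 + 3/92)) = -815/(2*(-3769/92)) = -815/2*(-92/3769) = 37490/3769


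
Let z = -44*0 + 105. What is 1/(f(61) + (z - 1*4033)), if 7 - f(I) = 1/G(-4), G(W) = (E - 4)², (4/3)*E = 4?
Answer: -1/3922 ≈ -0.00025497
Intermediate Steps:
E = 3 (E = (¾)*4 = 3)
G(W) = 1 (G(W) = (3 - 4)² = (-1)² = 1)
z = 105 (z = 0 + 105 = 105)
f(I) = 6 (f(I) = 7 - 1/1 = 7 - 1*1 = 7 - 1 = 6)
1/(f(61) + (z - 1*4033)) = 1/(6 + (105 - 1*4033)) = 1/(6 + (105 - 4033)) = 1/(6 - 3928) = 1/(-3922) = -1/3922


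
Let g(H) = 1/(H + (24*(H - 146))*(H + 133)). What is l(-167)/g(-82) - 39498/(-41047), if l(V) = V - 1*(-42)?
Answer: 1432304319248/41047 ≈ 3.4894e+7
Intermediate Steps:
l(V) = 42 + V (l(V) = V + 42 = 42 + V)
g(H) = 1/(H + (-3504 + 24*H)*(133 + H)) (g(H) = 1/(H + (24*(-146 + H))*(133 + H)) = 1/(H + (-3504 + 24*H)*(133 + H)))
l(-167)/g(-82) - 39498/(-41047) = (42 - 167)/(1/(-466032 - 311*(-82) + 24*(-82)²)) - 39498/(-41047) = -125/(1/(-466032 + 25502 + 24*6724)) - 39498*(-1/41047) = -125/(1/(-466032 + 25502 + 161376)) + 39498/41047 = -125/(1/(-279154)) + 39498/41047 = -125/(-1/279154) + 39498/41047 = -125*(-279154) + 39498/41047 = 34894250 + 39498/41047 = 1432304319248/41047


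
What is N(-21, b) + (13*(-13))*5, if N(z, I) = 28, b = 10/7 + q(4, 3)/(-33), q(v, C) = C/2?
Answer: -817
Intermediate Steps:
q(v, C) = C/2 (q(v, C) = C*(½) = C/2)
b = 213/154 (b = 10/7 + ((½)*3)/(-33) = 10*(⅐) + (3/2)*(-1/33) = 10/7 - 1/22 = 213/154 ≈ 1.3831)
N(-21, b) + (13*(-13))*5 = 28 + (13*(-13))*5 = 28 - 169*5 = 28 - 845 = -817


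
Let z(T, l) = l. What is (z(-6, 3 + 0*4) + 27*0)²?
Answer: 9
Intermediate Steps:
(z(-6, 3 + 0*4) + 27*0)² = ((3 + 0*4) + 27*0)² = ((3 + 0) + 0)² = (3 + 0)² = 3² = 9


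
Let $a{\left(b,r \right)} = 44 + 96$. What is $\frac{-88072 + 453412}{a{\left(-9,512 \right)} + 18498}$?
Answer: $\frac{182670}{9319} \approx 19.602$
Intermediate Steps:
$a{\left(b,r \right)} = 140$
$\frac{-88072 + 453412}{a{\left(-9,512 \right)} + 18498} = \frac{-88072 + 453412}{140 + 18498} = \frac{365340}{18638} = 365340 \cdot \frac{1}{18638} = \frac{182670}{9319}$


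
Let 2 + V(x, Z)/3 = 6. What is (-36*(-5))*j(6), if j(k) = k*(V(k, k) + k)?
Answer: 19440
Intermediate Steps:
V(x, Z) = 12 (V(x, Z) = -6 + 3*6 = -6 + 18 = 12)
j(k) = k*(12 + k)
(-36*(-5))*j(6) = (-36*(-5))*(6*(12 + 6)) = 180*(6*18) = 180*108 = 19440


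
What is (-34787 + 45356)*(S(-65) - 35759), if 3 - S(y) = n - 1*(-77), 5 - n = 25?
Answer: -378507597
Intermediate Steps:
n = -20 (n = 5 - 1*25 = 5 - 25 = -20)
S(y) = -54 (S(y) = 3 - (-20 - 1*(-77)) = 3 - (-20 + 77) = 3 - 1*57 = 3 - 57 = -54)
(-34787 + 45356)*(S(-65) - 35759) = (-34787 + 45356)*(-54 - 35759) = 10569*(-35813) = -378507597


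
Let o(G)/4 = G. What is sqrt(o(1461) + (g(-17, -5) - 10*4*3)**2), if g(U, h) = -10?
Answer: 2*sqrt(5686) ≈ 150.81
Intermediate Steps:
o(G) = 4*G
sqrt(o(1461) + (g(-17, -5) - 10*4*3)**2) = sqrt(4*1461 + (-10 - 10*4*3)**2) = sqrt(5844 + (-10 - 40*3)**2) = sqrt(5844 + (-10 - 120)**2) = sqrt(5844 + (-130)**2) = sqrt(5844 + 16900) = sqrt(22744) = 2*sqrt(5686)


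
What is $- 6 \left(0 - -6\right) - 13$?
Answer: $-49$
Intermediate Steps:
$- 6 \left(0 - -6\right) - 13 = - 6 \left(0 + 6\right) - 13 = \left(-6\right) 6 - 13 = -36 - 13 = -49$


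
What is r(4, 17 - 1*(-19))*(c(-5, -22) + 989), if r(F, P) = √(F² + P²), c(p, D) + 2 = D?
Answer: 3860*√82 ≈ 34954.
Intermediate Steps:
c(p, D) = -2 + D
r(4, 17 - 1*(-19))*(c(-5, -22) + 989) = √(4² + (17 - 1*(-19))²)*((-2 - 22) + 989) = √(16 + (17 + 19)²)*(-24 + 989) = √(16 + 36²)*965 = √(16 + 1296)*965 = √1312*965 = (4*√82)*965 = 3860*√82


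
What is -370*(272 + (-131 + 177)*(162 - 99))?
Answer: -1172900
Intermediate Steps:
-370*(272 + (-131 + 177)*(162 - 99)) = -370*(272 + 46*63) = -370*(272 + 2898) = -370*3170 = -1172900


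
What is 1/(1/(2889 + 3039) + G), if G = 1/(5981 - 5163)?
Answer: 2424552/3373 ≈ 718.81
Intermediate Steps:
G = 1/818 ≈ 0.0012225
1/(1/(2889 + 3039) + G) = 1/(1/(2889 + 3039) + 1/818) = 1/(1/5928 + 1/818) = 1/(3373/2424552) = 2424552/3373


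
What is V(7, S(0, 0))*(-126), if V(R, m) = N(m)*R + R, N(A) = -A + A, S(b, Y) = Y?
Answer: -882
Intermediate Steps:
N(A) = 0
V(R, m) = R (V(R, m) = 0*R + R = 0 + R = R)
V(7, S(0, 0))*(-126) = 7*(-126) = -882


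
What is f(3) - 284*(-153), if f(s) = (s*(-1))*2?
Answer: 43446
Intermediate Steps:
f(s) = -2*s (f(s) = -s*2 = -2*s)
f(3) - 284*(-153) = -2*3 - 284*(-153) = -6 + 43452 = 43446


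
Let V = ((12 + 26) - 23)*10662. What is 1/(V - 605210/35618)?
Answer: 17809/2847890765 ≈ 6.2534e-6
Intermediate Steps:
V = 159930 (V = (38 - 23)*10662 = 15*10662 = 159930)
1/(V - 605210/35618) = 1/(159930 - 605210/35618) = 1/(159930 - 605210*1/35618) = 1/(159930 - 302605/17809) = 1/(2847890765/17809) = 17809/2847890765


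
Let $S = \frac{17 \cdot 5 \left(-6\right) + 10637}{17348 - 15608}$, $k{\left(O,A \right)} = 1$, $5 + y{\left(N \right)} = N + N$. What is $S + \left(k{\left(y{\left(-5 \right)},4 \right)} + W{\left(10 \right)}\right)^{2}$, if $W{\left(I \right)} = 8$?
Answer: $\frac{151067}{1740} \approx 86.82$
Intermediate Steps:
$y{\left(N \right)} = -5 + 2 N$ ($y{\left(N \right)} = -5 + \left(N + N\right) = -5 + 2 N$)
$S = \frac{10127}{1740}$ ($S = \frac{85 \left(-6\right) + 10637}{1740} = \left(-510 + 10637\right) \frac{1}{1740} = 10127 \cdot \frac{1}{1740} = \frac{10127}{1740} \approx 5.8201$)
$S + \left(k{\left(y{\left(-5 \right)},4 \right)} + W{\left(10 \right)}\right)^{2} = \frac{10127}{1740} + \left(1 + 8\right)^{2} = \frac{10127}{1740} + 9^{2} = \frac{10127}{1740} + 81 = \frac{151067}{1740}$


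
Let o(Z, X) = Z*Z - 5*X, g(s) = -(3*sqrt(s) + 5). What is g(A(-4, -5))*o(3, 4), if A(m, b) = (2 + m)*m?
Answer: 55 + 66*sqrt(2) ≈ 148.34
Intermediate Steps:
A(m, b) = m*(2 + m)
g(s) = -5 - 3*sqrt(s) (g(s) = -(5 + 3*sqrt(s)) = -5 - 3*sqrt(s))
o(Z, X) = Z**2 - 5*X
g(A(-4, -5))*o(3, 4) = (-5 - 3*2*sqrt(2))*(3**2 - 5*4) = (-5 - 3*2*sqrt(2))*(9 - 20) = (-5 - 6*sqrt(2))*(-11) = 55 + 66*sqrt(2)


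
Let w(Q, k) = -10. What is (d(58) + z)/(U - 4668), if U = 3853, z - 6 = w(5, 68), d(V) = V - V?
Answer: 4/815 ≈ 0.0049080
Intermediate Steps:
d(V) = 0
z = -4 (z = 6 - 10 = -4)
(d(58) + z)/(U - 4668) = (0 - 4)/(3853 - 4668) = -4/(-815) = -4*(-1/815) = 4/815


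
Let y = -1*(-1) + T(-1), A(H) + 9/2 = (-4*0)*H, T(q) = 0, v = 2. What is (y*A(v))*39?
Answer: -351/2 ≈ -175.50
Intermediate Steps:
A(H) = -9/2 (A(H) = -9/2 + (-4*0)*H = -9/2 + 0*H = -9/2 + 0 = -9/2)
y = 1 (y = -1*(-1) + 0 = 1 + 0 = 1)
(y*A(v))*39 = (1*(-9/2))*39 = -9/2*39 = -351/2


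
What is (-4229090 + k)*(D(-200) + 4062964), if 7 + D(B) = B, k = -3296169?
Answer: -30573298679063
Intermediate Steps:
D(B) = -7 + B
(-4229090 + k)*(D(-200) + 4062964) = (-4229090 - 3296169)*((-7 - 200) + 4062964) = -7525259*(-207 + 4062964) = -7525259*4062757 = -30573298679063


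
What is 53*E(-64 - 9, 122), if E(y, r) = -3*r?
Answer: -19398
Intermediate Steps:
53*E(-64 - 9, 122) = 53*(-3*122) = 53*(-366) = -19398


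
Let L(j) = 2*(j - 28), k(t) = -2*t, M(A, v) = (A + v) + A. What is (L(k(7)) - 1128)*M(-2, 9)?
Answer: -6060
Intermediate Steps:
M(A, v) = v + 2*A
L(j) = -56 + 2*j (L(j) = 2*(-28 + j) = -56 + 2*j)
(L(k(7)) - 1128)*M(-2, 9) = ((-56 + 2*(-2*7)) - 1128)*(9 + 2*(-2)) = ((-56 + 2*(-14)) - 1128)*(9 - 4) = ((-56 - 28) - 1128)*5 = (-84 - 1128)*5 = -1212*5 = -6060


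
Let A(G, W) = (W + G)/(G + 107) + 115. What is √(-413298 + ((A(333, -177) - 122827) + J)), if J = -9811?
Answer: I*√6604429810/110 ≈ 738.8*I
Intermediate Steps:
A(G, W) = 115 + (G + W)/(107 + G) (A(G, W) = (G + W)/(107 + G) + 115 = 115 + (G + W)/(107 + G))
√(-413298 + ((A(333, -177) - 122827) + J)) = √(-413298 + (((12305 - 177 + 116*333)/(107 + 333) - 122827) - 9811)) = √(-413298 + (((12305 - 177 + 38628)/440 - 122827) - 9811)) = √(-413298 + (((1/440)*50756 - 122827) - 9811)) = √(-413298 + ((12689/110 - 122827) - 9811)) = √(-413298 + (-13498281/110 - 9811)) = √(-413298 - 14577491/110) = √(-60040271/110) = I*√6604429810/110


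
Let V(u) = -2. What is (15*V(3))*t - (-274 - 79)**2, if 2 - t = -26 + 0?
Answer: -125449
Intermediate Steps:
t = 28 (t = 2 - (-26 + 0) = 2 - 1*(-26) = 2 + 26 = 28)
(15*V(3))*t - (-274 - 79)**2 = (15*(-2))*28 - (-274 - 79)**2 = -30*28 - 1*(-353)**2 = -840 - 1*124609 = -840 - 124609 = -125449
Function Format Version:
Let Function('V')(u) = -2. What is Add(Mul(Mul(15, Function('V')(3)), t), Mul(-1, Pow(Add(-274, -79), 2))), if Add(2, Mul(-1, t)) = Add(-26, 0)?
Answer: -125449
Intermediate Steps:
t = 28 (t = Add(2, Mul(-1, Add(-26, 0))) = Add(2, Mul(-1, -26)) = Add(2, 26) = 28)
Add(Mul(Mul(15, Function('V')(3)), t), Mul(-1, Pow(Add(-274, -79), 2))) = Add(Mul(Mul(15, -2), 28), Mul(-1, Pow(Add(-274, -79), 2))) = Add(Mul(-30, 28), Mul(-1, Pow(-353, 2))) = Add(-840, Mul(-1, 124609)) = Add(-840, -124609) = -125449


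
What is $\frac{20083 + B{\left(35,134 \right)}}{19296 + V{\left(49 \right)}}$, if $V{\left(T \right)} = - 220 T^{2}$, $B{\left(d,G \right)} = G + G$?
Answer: $- \frac{20351}{508924} \approx -0.039988$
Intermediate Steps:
$B{\left(d,G \right)} = 2 G$
$\frac{20083 + B{\left(35,134 \right)}}{19296 + V{\left(49 \right)}} = \frac{20083 + 2 \cdot 134}{19296 - 220 \cdot 49^{2}} = \frac{20083 + 268}{19296 - 528220} = \frac{20351}{19296 - 528220} = \frac{20351}{-508924} = 20351 \left(- \frac{1}{508924}\right) = - \frac{20351}{508924}$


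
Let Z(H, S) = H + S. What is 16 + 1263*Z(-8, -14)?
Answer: -27770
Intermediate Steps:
16 + 1263*Z(-8, -14) = 16 + 1263*(-8 - 14) = 16 + 1263*(-22) = 16 - 27786 = -27770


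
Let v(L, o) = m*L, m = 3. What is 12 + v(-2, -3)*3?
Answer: -6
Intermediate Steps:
v(L, o) = 3*L
12 + v(-2, -3)*3 = 12 + (3*(-2))*3 = 12 - 6*3 = 12 - 18 = -6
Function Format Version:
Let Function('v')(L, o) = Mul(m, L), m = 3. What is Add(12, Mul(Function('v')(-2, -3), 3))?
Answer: -6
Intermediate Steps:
Function('v')(L, o) = Mul(3, L)
Add(12, Mul(Function('v')(-2, -3), 3)) = Add(12, Mul(Mul(3, -2), 3)) = Add(12, Mul(-6, 3)) = Add(12, -18) = -6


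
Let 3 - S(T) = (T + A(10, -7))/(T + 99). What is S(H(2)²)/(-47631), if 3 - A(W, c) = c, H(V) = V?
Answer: -295/4905993 ≈ -6.0131e-5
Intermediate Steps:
A(W, c) = 3 - c
S(T) = 3 - (10 + T)/(99 + T) (S(T) = 3 - (T + (3 - 1*(-7)))/(T + 99) = 3 - (T + (3 + 7))/(99 + T) = 3 - (T + 10)/(99 + T) = 3 - (10 + T)/(99 + T))
S(H(2)²)/(-47631) = ((287 + 2*2²)/(99 + 2²))/(-47631) = ((287 + 2*4)/(99 + 4))*(-1/47631) = ((287 + 8)/103)*(-1/47631) = ((1/103)*295)*(-1/47631) = (295/103)*(-1/47631) = -295/4905993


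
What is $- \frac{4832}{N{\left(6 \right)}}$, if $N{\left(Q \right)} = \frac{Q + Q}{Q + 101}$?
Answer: $- \frac{129256}{3} \approx -43085.0$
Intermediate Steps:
$N{\left(Q \right)} = \frac{2 Q}{101 + Q}$
$- \frac{4832}{N{\left(6 \right)}} = - \frac{4832}{2 \cdot 6 \frac{1}{101 + 6}} = - \frac{4832}{2 \cdot 6 \cdot \frac{1}{107}} = - \frac{4832}{\frac{12}{107}} = \left(-4832\right) \frac{107}{12} = - \frac{129256}{3}$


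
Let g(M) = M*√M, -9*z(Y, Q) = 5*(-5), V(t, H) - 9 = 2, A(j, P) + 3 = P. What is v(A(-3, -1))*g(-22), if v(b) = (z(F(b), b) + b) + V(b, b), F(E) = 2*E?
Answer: -1936*I*√22/9 ≈ -1009.0*I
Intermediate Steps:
A(j, P) = -3 + P
V(t, H) = 11 (V(t, H) = 9 + 2 = 11)
z(Y, Q) = 25/9 (z(Y, Q) = -5*(-5)/9 = -⅑*(-25) = 25/9)
v(b) = 124/9 + b (v(b) = (25/9 + b) + 11 = 124/9 + b)
g(M) = M^(3/2)
v(A(-3, -1))*g(-22) = (124/9 + (-3 - 1))*(-22)^(3/2) = (124/9 - 4)*(-22*I*√22) = 88*(-22*I*√22)/9 = -1936*I*√22/9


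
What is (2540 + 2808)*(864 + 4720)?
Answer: 29863232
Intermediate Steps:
(2540 + 2808)*(864 + 4720) = 5348*5584 = 29863232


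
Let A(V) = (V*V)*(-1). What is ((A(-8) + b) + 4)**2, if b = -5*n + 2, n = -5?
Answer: 1089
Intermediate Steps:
A(V) = -V**2 (A(V) = V**2*(-1) = -V**2)
b = 27 (b = -5*(-5) + 2 = 25 + 2 = 27)
((A(-8) + b) + 4)**2 = ((-1*(-8)**2 + 27) + 4)**2 = ((-1*64 + 27) + 4)**2 = ((-64 + 27) + 4)**2 = (-37 + 4)**2 = (-33)**2 = 1089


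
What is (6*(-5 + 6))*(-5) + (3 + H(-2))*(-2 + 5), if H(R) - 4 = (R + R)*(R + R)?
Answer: 39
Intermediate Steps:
H(R) = 4 + 4*R² (H(R) = 4 + (R + R)*(R + R) = 4 + (2*R)*(2*R) = 4 + 4*R²)
(6*(-5 + 6))*(-5) + (3 + H(-2))*(-2 + 5) = (6*(-5 + 6))*(-5) + (3 + (4 + 4*(-2)²))*(-2 + 5) = (6*1)*(-5) + (3 + (4 + 4*4))*3 = 6*(-5) + (3 + (4 + 16))*3 = -30 + (3 + 20)*3 = -30 + 23*3 = -30 + 69 = 39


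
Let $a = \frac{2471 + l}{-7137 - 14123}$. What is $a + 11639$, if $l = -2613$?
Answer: $\frac{123722641}{10630} \approx 11639.0$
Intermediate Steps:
$a = \frac{71}{10630}$ ($a = \frac{2471 - 2613}{-7137 - 14123} = - \frac{142}{-21260} = \left(-142\right) \left(- \frac{1}{21260}\right) = \frac{71}{10630} \approx 0.0066792$)
$a + 11639 = \frac{71}{10630} + 11639 = \frac{123722641}{10630}$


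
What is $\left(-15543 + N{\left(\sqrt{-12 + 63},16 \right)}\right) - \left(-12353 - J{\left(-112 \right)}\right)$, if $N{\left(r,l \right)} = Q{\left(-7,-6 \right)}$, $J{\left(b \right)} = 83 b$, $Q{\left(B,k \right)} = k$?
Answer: $-12492$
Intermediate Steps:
$N{\left(r,l \right)} = -6$
$\left(-15543 + N{\left(\sqrt{-12 + 63},16 \right)}\right) - \left(-12353 - J{\left(-112 \right)}\right) = \left(-15543 - 6\right) - \left(-12353 - 83 \left(-112\right)\right) = -15549 - \left(-12353 - -9296\right) = -15549 - \left(-12353 + 9296\right) = -15549 - -3057 = -15549 + 3057 = -12492$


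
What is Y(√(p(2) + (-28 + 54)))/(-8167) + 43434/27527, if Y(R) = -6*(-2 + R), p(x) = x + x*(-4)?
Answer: 354395154/224813009 + 12*√5/8167 ≈ 1.5797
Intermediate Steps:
p(x) = -3*x (p(x) = x - 4*x = -3*x)
Y(R) = 12 - 6*R
Y(√(p(2) + (-28 + 54)))/(-8167) + 43434/27527 = (12 - 6*√(-3*2 + (-28 + 54)))/(-8167) + 43434/27527 = (12 - 6*√(-6 + 26))*(-1/8167) + 43434*(1/27527) = (12 - 12*√5)*(-1/8167) + 43434/27527 = (-12/8167 + 12*√5/8167) + 43434/27527 = 354395154/224813009 + 12*√5/8167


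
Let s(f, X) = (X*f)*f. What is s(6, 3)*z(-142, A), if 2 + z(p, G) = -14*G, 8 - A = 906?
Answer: 1357560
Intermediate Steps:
s(f, X) = X*f²
A = -898 (A = 8 - 1*906 = 8 - 906 = -898)
z(p, G) = -2 - 14*G
s(6, 3)*z(-142, A) = (3*6²)*(-2 - 14*(-898)) = (3*36)*(-2 + 12572) = 108*12570 = 1357560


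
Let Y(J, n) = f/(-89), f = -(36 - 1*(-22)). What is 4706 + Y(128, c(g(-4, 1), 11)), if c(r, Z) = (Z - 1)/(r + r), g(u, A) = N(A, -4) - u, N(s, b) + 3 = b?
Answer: 418892/89 ≈ 4706.6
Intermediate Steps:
N(s, b) = -3 + b
f = -58 (f = -(36 + 22) = -1*58 = -58)
g(u, A) = -7 - u (g(u, A) = (-3 - 4) - u = -7 - u)
c(r, Z) = (-1 + Z)/(2*r) (c(r, Z) = (-1 + Z)/((2*r)) = (-1 + Z)*(1/(2*r)) = (-1 + Z)/(2*r))
Y(J, n) = 58/89 (Y(J, n) = -58/(-89) = -58*(-1/89) = 58/89)
4706 + Y(128, c(g(-4, 1), 11)) = 4706 + 58/89 = 418892/89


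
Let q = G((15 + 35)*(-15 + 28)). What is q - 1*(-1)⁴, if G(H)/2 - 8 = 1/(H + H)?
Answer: 9751/650 ≈ 15.002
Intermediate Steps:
G(H) = 16 + 1/H (G(H) = 16 + 2/(H + H) = 16 + 2/((2*H)) = 16 + 2*(1/(2*H)) = 16 + 1/H)
q = 10401/650 (q = 16 + 1/((15 + 35)*(-15 + 28)) = 16 + 1/(50*13) = 16 + 1/650 = 10401/650 ≈ 16.002)
q - 1*(-1)⁴ = 10401/650 - 1*(-1)⁴ = 10401/650 - 1*1 = 10401/650 - 1 = 9751/650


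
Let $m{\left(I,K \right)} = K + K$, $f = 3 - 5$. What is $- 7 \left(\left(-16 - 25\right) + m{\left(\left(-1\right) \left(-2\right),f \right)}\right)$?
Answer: $315$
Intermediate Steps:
$f = -2$
$m{\left(I,K \right)} = 2 K$
$- 7 \left(\left(-16 - 25\right) + m{\left(\left(-1\right) \left(-2\right),f \right)}\right) = - 7 \left(\left(-16 - 25\right) + 2 \left(-2\right)\right) = - 7 \left(-41 - 4\right) = \left(-7\right) \left(-45\right) = 315$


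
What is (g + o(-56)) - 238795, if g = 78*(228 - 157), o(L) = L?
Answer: -233313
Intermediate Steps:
g = 5538 (g = 78*71 = 5538)
(g + o(-56)) - 238795 = (5538 - 56) - 238795 = 5482 - 238795 = -233313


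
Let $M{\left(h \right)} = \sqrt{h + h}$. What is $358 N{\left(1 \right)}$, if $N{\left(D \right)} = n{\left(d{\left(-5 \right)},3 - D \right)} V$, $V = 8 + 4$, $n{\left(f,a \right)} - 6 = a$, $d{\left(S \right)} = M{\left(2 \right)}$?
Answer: $34368$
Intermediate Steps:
$M{\left(h \right)} = \sqrt{2} \sqrt{h}$ ($M{\left(h \right)} = \sqrt{2 h} = \sqrt{2} \sqrt{h}$)
$d{\left(S \right)} = 2$ ($d{\left(S \right)} = \sqrt{2} \sqrt{2} = 2$)
$n{\left(f,a \right)} = 6 + a$
$V = 12$
$N{\left(D \right)} = 108 - 12 D$ ($N{\left(D \right)} = \left(6 - \left(-3 + D\right)\right) 12 = \left(9 - D\right) 12 = 108 - 12 D$)
$358 N{\left(1 \right)} = 358 \left(108 - 12\right) = 358 \cdot 96 = 34368$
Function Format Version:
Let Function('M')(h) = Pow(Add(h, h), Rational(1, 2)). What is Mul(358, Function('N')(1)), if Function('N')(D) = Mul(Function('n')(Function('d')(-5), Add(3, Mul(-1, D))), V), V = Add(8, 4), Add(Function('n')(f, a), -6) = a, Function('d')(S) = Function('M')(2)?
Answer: 34368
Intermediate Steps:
Function('M')(h) = Mul(Pow(2, Rational(1, 2)), Pow(h, Rational(1, 2))) (Function('M')(h) = Pow(Mul(2, h), Rational(1, 2)) = Mul(Pow(2, Rational(1, 2)), Pow(h, Rational(1, 2))))
Function('d')(S) = 2 (Function('d')(S) = Mul(Pow(2, Rational(1, 2)), Pow(2, Rational(1, 2))) = 2)
Function('n')(f, a) = Add(6, a)
V = 12
Function('N')(D) = Add(108, Mul(-12, D)) (Function('N')(D) = Mul(Add(6, Add(3, Mul(-1, D))), 12) = Mul(Add(9, Mul(-1, D)), 12) = Add(108, Mul(-12, D)))
Mul(358, Function('N')(1)) = Mul(358, Add(108, Mul(-12, 1))) = Mul(358, Add(108, -12)) = Mul(358, 96) = 34368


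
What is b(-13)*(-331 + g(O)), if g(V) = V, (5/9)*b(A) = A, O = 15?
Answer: 36972/5 ≈ 7394.4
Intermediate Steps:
b(A) = 9*A/5
b(-13)*(-331 + g(O)) = ((9/5)*(-13))*(-331 + 15) = -117/5*(-316) = 36972/5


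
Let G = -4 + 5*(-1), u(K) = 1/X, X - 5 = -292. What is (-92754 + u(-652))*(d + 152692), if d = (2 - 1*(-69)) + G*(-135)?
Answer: -4098955797222/287 ≈ -1.4282e+10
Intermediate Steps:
X = -287 (X = 5 - 292 = -287)
u(K) = -1/287 (u(K) = 1/(-287) = -1/287)
G = -9 (G = -4 - 5 = -9)
d = 1286 (d = (2 - 1*(-69)) - 9*(-135) = (2 + 69) + 1215 = 71 + 1215 = 1286)
(-92754 + u(-652))*(d + 152692) = (-92754 - 1/287)*(1286 + 152692) = -26620399/287*153978 = -4098955797222/287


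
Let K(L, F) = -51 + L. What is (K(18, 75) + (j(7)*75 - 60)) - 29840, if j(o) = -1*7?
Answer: -30458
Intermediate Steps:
j(o) = -7
(K(18, 75) + (j(7)*75 - 60)) - 29840 = ((-51 + 18) + (-7*75 - 60)) - 29840 = (-33 + (-525 - 60)) - 29840 = (-33 - 585) - 29840 = -618 - 29840 = -30458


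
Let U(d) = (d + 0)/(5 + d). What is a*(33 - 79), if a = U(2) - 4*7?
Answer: 8924/7 ≈ 1274.9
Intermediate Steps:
U(d) = d/(5 + d)
a = -194/7 (a = 2/(5 + 2) - 4*7 = 2/7 - 28 = -194/7 ≈ -27.714)
a*(33 - 79) = -194*(33 - 79)/7 = -194/7*(-46) = 8924/7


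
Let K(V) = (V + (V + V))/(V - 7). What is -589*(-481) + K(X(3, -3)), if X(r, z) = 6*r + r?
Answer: 566627/2 ≈ 2.8331e+5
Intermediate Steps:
X(r, z) = 7*r
K(V) = 3*V/(-7 + V) (K(V) = (V + 2*V)/(-7 + V) = (3*V)/(-7 + V) = 3*V/(-7 + V))
-589*(-481) + K(X(3, -3)) = -589*(-481) + 3*(7*3)/(-7 + 7*3) = 283309 + 3*21/(-7 + 21) = 283309 + 3*21/14 = 283309 + 3*21*(1/14) = 283309 + 9/2 = 566627/2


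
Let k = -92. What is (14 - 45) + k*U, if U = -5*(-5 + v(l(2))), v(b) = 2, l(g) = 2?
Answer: -1411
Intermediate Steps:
U = 15 (U = -5*(-5 + 2) = -5*(-3) = 15)
(14 - 45) + k*U = (14 - 45) - 92*15 = -31 - 1380 = -1411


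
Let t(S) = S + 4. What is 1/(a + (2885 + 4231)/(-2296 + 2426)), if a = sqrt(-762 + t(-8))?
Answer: 115635/7947857 - 4225*I*sqrt(766)/15895714 ≈ 0.014549 - 0.0073563*I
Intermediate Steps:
t(S) = 4 + S
a = I*sqrt(766) (a = sqrt(-762 + (4 - 8)) = sqrt(-762 - 4) = sqrt(-766) = I*sqrt(766) ≈ 27.677*I)
1/(a + (2885 + 4231)/(-2296 + 2426)) = 1/(I*sqrt(766) + (2885 + 4231)/(-2296 + 2426)) = 1/(I*sqrt(766) + 7116/130) = 1/(I*sqrt(766) + 7116*(1/130)) = 1/(I*sqrt(766) + 3558/65) = 1/(3558/65 + I*sqrt(766))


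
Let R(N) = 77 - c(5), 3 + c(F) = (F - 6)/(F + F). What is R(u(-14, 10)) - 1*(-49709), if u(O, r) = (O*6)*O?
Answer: 497891/10 ≈ 49789.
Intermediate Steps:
c(F) = -3 + (-6 + F)/(2*F) (c(F) = -3 + (F - 6)/(F + F) = -3 + (-6 + F)/((2*F)) = -3 + (-6 + F)*(1/(2*F)) = -3 + (-6 + F)/(2*F))
u(O, r) = 6*O**2 (u(O, r) = (6*O)*O = 6*O**2)
R(N) = 801/10 (R(N) = 77 - (-5/2 - 3/5) = 77 - 1*(-31/10) = 77 + 31/10 = 801/10)
R(u(-14, 10)) - 1*(-49709) = 801/10 - 1*(-49709) = 801/10 + 49709 = 497891/10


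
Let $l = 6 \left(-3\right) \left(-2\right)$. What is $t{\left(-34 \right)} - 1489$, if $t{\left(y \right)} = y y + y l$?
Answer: $-1557$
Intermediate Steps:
$l = 36$ ($l = \left(-18\right) \left(-2\right) = 36$)
$t{\left(y \right)} = y^{2} + 36 y$ ($t{\left(y \right)} = y y + y 36 = y^{2} + 36 y$)
$t{\left(-34 \right)} - 1489 = - 34 \left(36 - 34\right) - 1489 = \left(-34\right) 2 - 1489 = -68 - 1489 = -1557$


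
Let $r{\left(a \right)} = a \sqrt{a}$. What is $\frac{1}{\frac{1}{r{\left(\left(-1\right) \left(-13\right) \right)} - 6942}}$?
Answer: $-6942 + 13 \sqrt{13} \approx -6895.1$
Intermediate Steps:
$r{\left(a \right)} = a^{\frac{3}{2}}$
$\frac{1}{\frac{1}{r{\left(\left(-1\right) \left(-13\right) \right)} - 6942}} = \frac{1}{\frac{1}{\left(\left(-1\right) \left(-13\right)\right)^{\frac{3}{2}} - 6942}} = \frac{1}{\frac{1}{13^{\frac{3}{2}} - 6942}} = \frac{1}{\frac{1}{13 \sqrt{13} - 6942}} = \frac{1}{\frac{1}{-6942 + 13 \sqrt{13}}} = -6942 + 13 \sqrt{13}$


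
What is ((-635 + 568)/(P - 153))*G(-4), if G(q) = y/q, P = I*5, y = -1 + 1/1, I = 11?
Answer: 0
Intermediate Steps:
y = 0 (y = -1 + 1 = 0)
P = 55 (P = 11*5 = 55)
G(q) = 0 (G(q) = 0/q = 0)
((-635 + 568)/(P - 153))*G(-4) = ((-635 + 568)/(55 - 153))*0 = -67/(-98)*0 = -67*(-1/98)*0 = (67/98)*0 = 0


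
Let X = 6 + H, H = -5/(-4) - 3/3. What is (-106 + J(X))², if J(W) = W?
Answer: 159201/16 ≈ 9950.1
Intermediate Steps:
H = ¼ (H = -5*(-¼) - 3*⅓ = 5/4 - 1 = ¼ ≈ 0.25000)
X = 25/4 (X = 6 + ¼ = 25/4 ≈ 6.2500)
(-106 + J(X))² = (-106 + 25/4)² = (-399/4)² = 159201/16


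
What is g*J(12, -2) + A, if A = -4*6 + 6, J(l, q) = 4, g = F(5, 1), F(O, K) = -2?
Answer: -26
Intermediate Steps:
g = -2
A = -18 (A = -24 + 6 = -18)
g*J(12, -2) + A = -2*4 - 18 = -8 - 18 = -26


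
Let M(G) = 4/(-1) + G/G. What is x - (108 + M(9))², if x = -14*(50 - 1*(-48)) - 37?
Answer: -12434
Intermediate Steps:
M(G) = -3 (M(G) = 4*(-1) + 1 = -4 + 1 = -3)
x = -1409 (x = -14*(50 + 48) - 37 = -14*98 - 37 = -1372 - 37 = -1409)
x - (108 + M(9))² = -1409 - (108 - 3)² = -1409 - 1*105² = -1409 - 1*11025 = -1409 - 11025 = -12434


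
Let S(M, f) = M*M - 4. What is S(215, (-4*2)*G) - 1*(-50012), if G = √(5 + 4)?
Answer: 96233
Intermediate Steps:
G = 3 (G = √9 = 3)
S(M, f) = -4 + M² (S(M, f) = M² - 4 = -4 + M²)
S(215, (-4*2)*G) - 1*(-50012) = (-4 + 215²) - 1*(-50012) = (-4 + 46225) + 50012 = 46221 + 50012 = 96233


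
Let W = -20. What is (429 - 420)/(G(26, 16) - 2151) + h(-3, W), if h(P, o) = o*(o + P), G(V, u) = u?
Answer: 982091/2135 ≈ 460.00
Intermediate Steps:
h(P, o) = o*(P + o)
(429 - 420)/(G(26, 16) - 2151) + h(-3, W) = (429 - 420)/(16 - 2151) - 20*(-3 - 20) = 9/(-2135) - 20*(-23) = 9*(-1/2135) + 460 = -9/2135 + 460 = 982091/2135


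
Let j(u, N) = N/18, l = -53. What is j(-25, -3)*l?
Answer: 53/6 ≈ 8.8333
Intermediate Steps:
j(u, N) = N/18 (j(u, N) = N*(1/18) = N/18)
j(-25, -3)*l = ((1/18)*(-3))*(-53) = -⅙*(-53) = 53/6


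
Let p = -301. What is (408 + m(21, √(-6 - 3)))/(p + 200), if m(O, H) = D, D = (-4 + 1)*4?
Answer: -396/101 ≈ -3.9208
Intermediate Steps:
D = -12 (D = -3*4 = -12)
m(O, H) = -12
(408 + m(21, √(-6 - 3)))/(p + 200) = (408 - 12)/(-301 + 200) = 396/(-101) = 396*(-1/101) = -396/101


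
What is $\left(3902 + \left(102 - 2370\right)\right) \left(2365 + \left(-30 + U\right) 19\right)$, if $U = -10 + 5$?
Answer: $2777800$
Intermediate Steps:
$U = -5$
$\left(3902 + \left(102 - 2370\right)\right) \left(2365 + \left(-30 + U\right) 19\right) = \left(3902 + \left(102 - 2370\right)\right) \left(2365 + \left(-30 - 5\right) 19\right) = \left(3902 + \left(102 - 2370\right)\right) \left(2365 - 665\right) = \left(3902 - 2268\right) \left(2365 - 665\right) = 1634 \cdot 1700 = 2777800$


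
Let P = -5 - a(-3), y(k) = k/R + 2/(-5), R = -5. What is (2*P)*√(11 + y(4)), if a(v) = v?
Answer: -28*√5/5 ≈ -12.522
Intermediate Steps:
y(k) = -⅖ - k/5 (y(k) = k/(-5) + 2/(-5) = k*(-⅕) + 2*(-⅕) = -k/5 - ⅖ = -⅖ - k/5)
P = -2 (P = -5 - 1*(-3) = -5 + 3 = -2)
(2*P)*√(11 + y(4)) = (2*(-2))*√(11 + (-⅖ - ⅕*4)) = -4*√(11 + (-⅖ - ⅘)) = -4*√(11 - 6/5) = -28*√5/5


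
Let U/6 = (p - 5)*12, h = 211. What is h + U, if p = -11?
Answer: -941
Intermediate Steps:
U = -1152 (U = 6*((-11 - 5)*12) = 6*(-16*12) = 6*(-192) = -1152)
h + U = 211 - 1152 = -941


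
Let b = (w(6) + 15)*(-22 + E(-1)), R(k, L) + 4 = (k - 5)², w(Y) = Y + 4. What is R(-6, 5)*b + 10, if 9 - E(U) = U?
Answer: -35090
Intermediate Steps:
E(U) = 9 - U
w(Y) = 4 + Y
R(k, L) = -4 + (-5 + k)² (R(k, L) = -4 + (k - 5)² = -4 + (-5 + k)²)
b = -300 (b = ((4 + 6) + 15)*(-22 + (9 - 1*(-1))) = (10 + 15)*(-22 + (9 + 1)) = 25*(-22 + 10) = 25*(-12) = -300)
R(-6, 5)*b + 10 = (-4 + (-5 - 6)²)*(-300) + 10 = (-4 + (-11)²)*(-300) + 10 = (-4 + 121)*(-300) + 10 = 117*(-300) + 10 = -35100 + 10 = -35090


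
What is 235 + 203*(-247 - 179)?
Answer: -86243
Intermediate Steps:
235 + 203*(-247 - 179) = 235 + 203*(-426) = 235 - 86478 = -86243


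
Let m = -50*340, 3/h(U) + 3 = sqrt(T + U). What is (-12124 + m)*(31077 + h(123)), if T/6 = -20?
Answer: -905042862 + 14562*sqrt(3) ≈ -9.0502e+8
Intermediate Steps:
T = -120 (T = 6*(-20) = -120)
h(U) = 3/(-3 + sqrt(-120 + U))
m = -17000
(-12124 + m)*(31077 + h(123)) = (-12124 - 17000)*(31077 + 3/(-3 + sqrt(-120 + 123))) = -29124*(31077 + 3/(-3 + sqrt(3))) = -905086548 - 87372/(-3 + sqrt(3))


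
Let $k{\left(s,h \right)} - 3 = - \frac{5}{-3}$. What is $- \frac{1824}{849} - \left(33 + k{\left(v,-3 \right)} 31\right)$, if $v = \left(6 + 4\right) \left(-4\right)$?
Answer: $- \frac{152663}{849} \approx -179.81$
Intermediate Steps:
$v = -40$ ($v = 10 \left(-4\right) = -40$)
$k{\left(s,h \right)} = \frac{14}{3}$ ($k{\left(s,h \right)} = 3 - \frac{5}{-3} = 3 - - \frac{5}{3} = 3 + \frac{5}{3} = \frac{14}{3}$)
$- \frac{1824}{849} - \left(33 + k{\left(v,-3 \right)} 31\right) = - \frac{1824}{849} - \left(33 + \frac{14}{3} \cdot 31\right) = \left(-1824\right) \frac{1}{849} - \left(33 + \frac{434}{3}\right) = - \frac{608}{283} - \frac{533}{3} = - \frac{152663}{849}$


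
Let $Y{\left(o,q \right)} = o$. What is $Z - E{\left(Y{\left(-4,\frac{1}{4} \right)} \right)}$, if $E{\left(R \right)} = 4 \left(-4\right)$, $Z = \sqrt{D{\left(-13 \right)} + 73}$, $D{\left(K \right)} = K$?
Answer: $16 + 2 \sqrt{15} \approx 23.746$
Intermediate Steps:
$Z = 2 \sqrt{15}$ ($Z = \sqrt{-13 + 73} = \sqrt{60} = 2 \sqrt{15} \approx 7.746$)
$E{\left(R \right)} = -16$
$Z - E{\left(Y{\left(-4,\frac{1}{4} \right)} \right)} = 2 \sqrt{15} - -16 = 2 \sqrt{15} + 16 = 16 + 2 \sqrt{15}$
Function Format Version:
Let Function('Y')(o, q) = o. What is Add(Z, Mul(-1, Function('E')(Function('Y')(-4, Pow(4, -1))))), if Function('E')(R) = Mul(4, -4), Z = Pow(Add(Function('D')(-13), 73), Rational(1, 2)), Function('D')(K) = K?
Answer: Add(16, Mul(2, Pow(15, Rational(1, 2)))) ≈ 23.746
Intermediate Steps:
Z = Mul(2, Pow(15, Rational(1, 2))) (Z = Pow(Add(-13, 73), Rational(1, 2)) = Pow(60, Rational(1, 2)) = Mul(2, Pow(15, Rational(1, 2))) ≈ 7.7460)
Function('E')(R) = -16
Add(Z, Mul(-1, Function('E')(Function('Y')(-4, Pow(4, -1))))) = Add(Mul(2, Pow(15, Rational(1, 2))), Mul(-1, -16)) = Add(Mul(2, Pow(15, Rational(1, 2))), 16) = Add(16, Mul(2, Pow(15, Rational(1, 2))))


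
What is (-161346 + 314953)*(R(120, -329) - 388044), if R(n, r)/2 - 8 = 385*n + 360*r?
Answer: -81796956356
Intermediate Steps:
R(n, r) = 16 + 720*r + 770*n (R(n, r) = 16 + 2*(385*n + 360*r) = 16 + 2*(360*r + 385*n) = 16 + (720*r + 770*n) = 16 + 720*r + 770*n)
(-161346 + 314953)*(R(120, -329) - 388044) = (-161346 + 314953)*((16 + 720*(-329) + 770*120) - 388044) = 153607*((16 - 236880 + 92400) - 388044) = 153607*(-144464 - 388044) = 153607*(-532508) = -81796956356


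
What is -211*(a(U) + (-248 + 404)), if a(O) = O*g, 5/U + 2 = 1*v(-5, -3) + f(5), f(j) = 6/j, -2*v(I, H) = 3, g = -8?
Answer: -841468/23 ≈ -36586.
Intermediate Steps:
v(I, H) = -3/2 (v(I, H) = -½*3 = -3/2)
U = -50/23 (U = 5/(-2 + (1*(-3/2) + 6/5)) = 5/(-2 + (-3/2 + 6*(⅕))) = 5/(-2 + (-3/2 + 6/5)) = 5/(-2 - 3/10) = 5/(-23/10) = 5*(-10/23) = -50/23 ≈ -2.1739)
a(O) = -8*O (a(O) = O*(-8) = -8*O)
-211*(a(U) + (-248 + 404)) = -211*(-8*(-50/23) + (-248 + 404)) = -211*(400/23 + 156) = -211*3988/23 = -841468/23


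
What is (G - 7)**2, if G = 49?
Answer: 1764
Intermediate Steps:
(G - 7)**2 = (49 - 7)**2 = 42**2 = 1764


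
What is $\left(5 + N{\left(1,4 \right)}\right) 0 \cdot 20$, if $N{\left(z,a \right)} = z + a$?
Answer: $0$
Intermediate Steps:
$N{\left(z,a \right)} = a + z$
$\left(5 + N{\left(1,4 \right)}\right) 0 \cdot 20 = \left(5 + \left(4 + 1\right)\right) 0 \cdot 20 = \left(5 + 5\right) 0 \cdot 20 = 10 \cdot 0 \cdot 20 = 0 \cdot 20 = 0$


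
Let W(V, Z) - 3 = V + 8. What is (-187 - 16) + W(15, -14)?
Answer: -177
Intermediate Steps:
W(V, Z) = 11 + V (W(V, Z) = 3 + (V + 8) = 3 + (8 + V) = 11 + V)
(-187 - 16) + W(15, -14) = (-187 - 16) + (11 + 15) = -203 + 26 = -177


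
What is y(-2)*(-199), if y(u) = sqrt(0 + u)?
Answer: -199*I*sqrt(2) ≈ -281.43*I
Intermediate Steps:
y(u) = sqrt(u)
y(-2)*(-199) = sqrt(-2)*(-199) = (I*sqrt(2))*(-199) = -199*I*sqrt(2)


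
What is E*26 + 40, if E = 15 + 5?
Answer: 560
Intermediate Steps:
E = 20
E*26 + 40 = 20*26 + 40 = 520 + 40 = 560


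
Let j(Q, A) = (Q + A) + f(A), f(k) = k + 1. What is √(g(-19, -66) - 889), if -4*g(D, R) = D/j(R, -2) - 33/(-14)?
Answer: I*√3320759274/1932 ≈ 29.827*I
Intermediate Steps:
f(k) = 1 + k
j(Q, A) = 1 + Q + 2*A (j(Q, A) = (Q + A) + (1 + A) = (A + Q) + (1 + A) = 1 + Q + 2*A)
g(D, R) = -33/56 - D/(4*(-3 + R)) (g(D, R) = -(D/(1 + R + 2*(-2)) - 33/(-14))/4 = -(D/(1 + R - 4) - 33*(-1/14))/4 = -(D/(-3 + R) + 33/14)/4 = -(33/14 + D/(-3 + R))/4 = -33/56 - D/(4*(-3 + R)))
√(g(-19, -66) - 889) = √((99 - 33*(-66) - 14*(-19))/(56*(-3 - 66)) - 889) = √((1/56)*(99 + 2178 + 266)/(-69) - 889) = √((1/56)*(-1/69)*2543 - 889) = √(-2543/3864 - 889) = √(-3437639/3864) = I*√3320759274/1932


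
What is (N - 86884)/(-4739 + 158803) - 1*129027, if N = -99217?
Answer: -19878601829/154064 ≈ -1.2903e+5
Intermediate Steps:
(N - 86884)/(-4739 + 158803) - 1*129027 = (-99217 - 86884)/(-4739 + 158803) - 1*129027 = -186101/154064 - 129027 = -19878601829/154064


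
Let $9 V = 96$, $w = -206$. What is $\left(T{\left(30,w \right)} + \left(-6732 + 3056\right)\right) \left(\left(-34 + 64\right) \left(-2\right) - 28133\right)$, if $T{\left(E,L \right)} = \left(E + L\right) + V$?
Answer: $\frac{324896132}{3} \approx 1.083 \cdot 10^{8}$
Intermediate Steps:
$V = \frac{32}{3}$ ($V = \frac{1}{9} \cdot 96 = \frac{32}{3} \approx 10.667$)
$T{\left(E,L \right)} = \frac{32}{3} + E + L$ ($T{\left(E,L \right)} = \left(E + L\right) + \frac{32}{3} = \frac{32}{3} + E + L$)
$\left(T{\left(30,w \right)} + \left(-6732 + 3056\right)\right) \left(\left(-34 + 64\right) \left(-2\right) - 28133\right) = \left(\left(\frac{32}{3} + 30 - 206\right) + \left(-6732 + 3056\right)\right) \left(\left(-34 + 64\right) \left(-2\right) - 28133\right) = \left(- \frac{496}{3} - 3676\right) \left(30 \left(-2\right) - 28133\right) = - \frac{11524 \left(-60 - 28133\right)}{3} = \left(- \frac{11524}{3}\right) \left(-28193\right) = \frac{324896132}{3}$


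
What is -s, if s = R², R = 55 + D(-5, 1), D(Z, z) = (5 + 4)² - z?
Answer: -18225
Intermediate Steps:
D(Z, z) = 81 - z (D(Z, z) = 9² - z = 81 - z)
R = 135 (R = 55 + (81 - 1*1) = 55 + (81 - 1) = 55 + 80 = 135)
s = 18225 (s = 135² = 18225)
-s = -1*18225 = -18225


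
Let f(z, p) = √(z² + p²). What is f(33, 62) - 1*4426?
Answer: -4426 + √4933 ≈ -4355.8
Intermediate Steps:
f(z, p) = √(p² + z²)
f(33, 62) - 1*4426 = √(62² + 33²) - 1*4426 = √(3844 + 1089) - 4426 = √4933 - 4426 = -4426 + √4933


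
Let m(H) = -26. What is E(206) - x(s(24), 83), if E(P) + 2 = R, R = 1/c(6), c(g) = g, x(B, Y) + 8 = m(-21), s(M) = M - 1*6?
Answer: 193/6 ≈ 32.167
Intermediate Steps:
s(M) = -6 + M (s(M) = M - 6 = -6 + M)
x(B, Y) = -34 (x(B, Y) = -8 - 26 = -34)
R = ⅙ (R = 1/6 = ⅙ ≈ 0.16667)
E(P) = -11/6 (E(P) = -2 + ⅙ = -11/6)
E(206) - x(s(24), 83) = -11/6 - 1*(-34) = -11/6 + 34 = 193/6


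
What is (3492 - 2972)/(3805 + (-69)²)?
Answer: 260/4283 ≈ 0.060705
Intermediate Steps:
(3492 - 2972)/(3805 + (-69)²) = 520/(3805 + 4761) = 520/8566 = 520*(1/8566) = 260/4283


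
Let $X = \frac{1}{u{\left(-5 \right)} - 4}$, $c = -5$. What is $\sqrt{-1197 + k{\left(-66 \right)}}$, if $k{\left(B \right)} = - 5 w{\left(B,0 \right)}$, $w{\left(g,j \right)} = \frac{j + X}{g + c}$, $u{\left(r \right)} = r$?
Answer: $\frac{2 i \sqrt{13576762}}{213} \approx 34.598 i$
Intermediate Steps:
$X = - \frac{1}{9}$ ($X = \frac{1}{-5 - 4} = \frac{1}{-9} = - \frac{1}{9} \approx -0.11111$)
$w{\left(g,j \right)} = \frac{- \frac{1}{9} + j}{-5 + g}$ ($w{\left(g,j \right)} = \frac{j - \frac{1}{9}}{g - 5} = \frac{- \frac{1}{9} + j}{-5 + g}$)
$k{\left(B \right)} = \frac{5}{9 \left(-5 + B\right)}$ ($k{\left(B \right)} = - 5 \frac{- \frac{1}{9} + 0}{-5 + B} = - 5 \frac{1}{-5 + B} \left(- \frac{1}{9}\right) = - 5 \left(- \frac{1}{9 \left(-5 + B\right)}\right) = \frac{5}{9 \left(-5 + B\right)}$)
$\sqrt{-1197 + k{\left(-66 \right)}} = \sqrt{-1197 + \frac{5}{9 \left(-5 - 66\right)}} = \sqrt{-1197 + \frac{5}{9 \left(-71\right)}} = \sqrt{-1197 + \frac{5}{9} \left(- \frac{1}{71}\right)} = \sqrt{-1197 - \frac{5}{639}} = \sqrt{- \frac{764888}{639}} = \frac{2 i \sqrt{13576762}}{213}$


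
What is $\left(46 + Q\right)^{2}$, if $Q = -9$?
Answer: $1369$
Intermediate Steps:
$\left(46 + Q\right)^{2} = \left(46 - 9\right)^{2} = 37^{2} = 1369$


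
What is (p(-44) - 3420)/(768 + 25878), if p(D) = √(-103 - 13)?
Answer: -570/4441 + I*√29/13323 ≈ -0.12835 + 0.0004042*I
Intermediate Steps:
p(D) = 2*I*√29 (p(D) = √(-116) = 2*I*√29)
(p(-44) - 3420)/(768 + 25878) = (2*I*√29 - 3420)/(768 + 25878) = (-3420 + 2*I*√29)/26646 = (-3420 + 2*I*√29)*(1/26646) = -570/4441 + I*√29/13323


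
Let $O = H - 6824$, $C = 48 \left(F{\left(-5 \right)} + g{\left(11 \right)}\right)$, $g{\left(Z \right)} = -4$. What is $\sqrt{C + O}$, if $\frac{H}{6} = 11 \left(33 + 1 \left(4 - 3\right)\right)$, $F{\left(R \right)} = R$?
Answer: $2 i \sqrt{1253} \approx 70.796 i$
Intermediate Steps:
$H = 2244$ ($H = 6 \cdot 11 \left(33 + 1 \left(4 - 3\right)\right) = 6 \cdot 11 \left(33 + 1 \cdot 1\right) = 6 \cdot 11 \left(33 + 1\right) = 6 \cdot 11 \cdot 34 = 6 \cdot 374 = 2244$)
$C = -432$ ($C = 48 \left(-5 - 4\right) = 48 \left(-9\right) = -432$)
$O = -4580$ ($O = 2244 - 6824 = -4580$)
$\sqrt{C + O} = \sqrt{-432 - 4580} = \sqrt{-5012} = 2 i \sqrt{1253}$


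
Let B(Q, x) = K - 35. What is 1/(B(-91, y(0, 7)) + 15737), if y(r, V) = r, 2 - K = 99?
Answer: 1/15605 ≈ 6.4082e-5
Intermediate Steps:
K = -97 (K = 2 - 1*99 = 2 - 99 = -97)
B(Q, x) = -132 (B(Q, x) = -97 - 35 = -132)
1/(B(-91, y(0, 7)) + 15737) = 1/(-132 + 15737) = 1/15605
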